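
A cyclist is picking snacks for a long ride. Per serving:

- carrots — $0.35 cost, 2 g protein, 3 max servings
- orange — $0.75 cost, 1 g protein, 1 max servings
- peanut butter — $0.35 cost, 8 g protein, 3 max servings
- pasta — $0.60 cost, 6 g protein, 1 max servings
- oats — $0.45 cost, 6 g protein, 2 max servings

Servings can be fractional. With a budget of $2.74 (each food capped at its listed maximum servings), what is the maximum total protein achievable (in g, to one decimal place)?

Protein per dollar: peanut butter 22.86, oats 13.33, pasta 10, carrots 5.714, orange 1.333.
Take 3 servings of peanut butter: spends $1.05, +24.0 g protein (running total 24.0 g).
Take 2 servings of oats: spends $0.90, +12.0 g protein (running total 36.0 g).
Take 1 serving of pasta: spends $0.60, +6.0 g protein (running total 42.0 g).
Take 0.5429 servings of carrots: spends $0.19, +1.1 g protein (running total 43.1 g).
Filling greedily by protein-per-dollar is optimal for one linear limit, giving 43.1 g.

43.1 g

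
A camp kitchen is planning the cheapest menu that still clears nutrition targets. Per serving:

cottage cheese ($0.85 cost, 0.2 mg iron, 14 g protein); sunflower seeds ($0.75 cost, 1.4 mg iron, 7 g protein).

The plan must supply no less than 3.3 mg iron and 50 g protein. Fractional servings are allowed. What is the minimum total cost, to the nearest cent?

$3.68

cottage cheese only: max(3.3/0.2, 50/14) = 16.5 servings → $14.03.
sunflower seeds only: max(3.3/1.4, 50/7) = 7.143 servings → $5.36.
cottage cheese + sunflower seeds with both tight: 2.577 servings and 1.989 servings → $3.68.
Cheapest feasible corner: $3.68.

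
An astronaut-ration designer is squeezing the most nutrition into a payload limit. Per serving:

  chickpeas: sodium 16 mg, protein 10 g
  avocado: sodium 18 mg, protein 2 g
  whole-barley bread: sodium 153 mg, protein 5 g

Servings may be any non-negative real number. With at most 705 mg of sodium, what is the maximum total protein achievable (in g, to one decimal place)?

440.6 g

Protein per mg sodium: chickpeas 0.625, avocado 0.1111, whole-barley bread 0.03268.
With no serving limits, spend the whole sodium allowance on chickpeas: 705 mg / 16 mg × 10 g = 440.6 g.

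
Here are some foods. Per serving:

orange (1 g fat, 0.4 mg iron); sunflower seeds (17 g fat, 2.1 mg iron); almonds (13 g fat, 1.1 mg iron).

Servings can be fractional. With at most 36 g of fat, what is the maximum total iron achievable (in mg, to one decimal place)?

14.4 mg

Iron per g fat: orange 0.4, sunflower seeds 0.1235, almonds 0.08462.
With no serving limits, spend the whole fat allowance on orange: 36 g / 1 g × 0.4 mg = 14.4 mg.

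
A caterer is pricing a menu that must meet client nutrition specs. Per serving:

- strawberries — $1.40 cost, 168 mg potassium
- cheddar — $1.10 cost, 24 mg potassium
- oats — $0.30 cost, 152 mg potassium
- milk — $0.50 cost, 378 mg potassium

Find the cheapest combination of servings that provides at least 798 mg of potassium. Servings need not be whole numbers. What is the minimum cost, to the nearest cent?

Cost per mg of potassium: milk $0.0013, oats $0.0020, strawberries $0.0083, cheddar $0.0458.
With no serving limits, use only milk: 798 mg / 378 mg = 2.111 servings × $0.50 = $1.06.

$1.06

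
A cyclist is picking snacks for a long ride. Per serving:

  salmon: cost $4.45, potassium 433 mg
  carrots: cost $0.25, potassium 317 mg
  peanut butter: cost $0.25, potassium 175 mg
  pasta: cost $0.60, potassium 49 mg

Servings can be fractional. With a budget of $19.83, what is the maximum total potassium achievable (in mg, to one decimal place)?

25144.4 mg

Potassium per dollar: carrots 1268, peanut butter 700, salmon 97.3, pasta 81.67.
With no serving limits, spend the whole cost allowance on carrots: $19.83 / $0.25 × 317 mg = 25144.4 mg.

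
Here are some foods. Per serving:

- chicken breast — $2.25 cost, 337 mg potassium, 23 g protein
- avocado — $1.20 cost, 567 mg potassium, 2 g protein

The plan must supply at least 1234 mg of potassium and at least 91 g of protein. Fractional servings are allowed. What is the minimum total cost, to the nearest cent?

At the optimum either one food covers both requirements or two foods hit both targets exactly; no other combination can be cheaper.
chicken breast only: max(1234/337, 91/23) = 3.957 servings → $8.90.
avocado only: max(1234/567, 91/2) = 45.5 servings → $54.60.
chicken breast + avocado with both targets exact would need a negative amount; discard.
Cheapest feasible corner: $8.90.

$8.90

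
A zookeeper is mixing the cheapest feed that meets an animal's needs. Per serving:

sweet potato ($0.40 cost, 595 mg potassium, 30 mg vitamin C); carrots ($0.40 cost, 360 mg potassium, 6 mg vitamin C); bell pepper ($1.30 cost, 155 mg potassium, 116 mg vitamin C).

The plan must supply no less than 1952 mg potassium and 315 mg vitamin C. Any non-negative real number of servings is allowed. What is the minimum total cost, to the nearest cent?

$3.71

Minimising a linear cost over {potassium ≥ 1952, vitamin C ≥ 315, servings ≥ 0} — the optimum is at a vertex, using one or two foods.
sweet potato only: max(1952/595, 315/30) = 10.5 servings → $4.20.
carrots only: max(1952/360, 315/6) = 52.5 servings → $21.00.
bell pepper only: max(1952/155, 315/116) = 12.59 servings → $16.37.
sweet potato + carrots with both targets exact would need a negative amount; discard.
sweet potato + bell pepper with both tight: 2.759 servings and 2.002 servings → $3.71.
carrots + bell pepper with both tight: 4.35 servings and 2.491 servings → $4.98.
The minimum over all feasible corners is $3.71.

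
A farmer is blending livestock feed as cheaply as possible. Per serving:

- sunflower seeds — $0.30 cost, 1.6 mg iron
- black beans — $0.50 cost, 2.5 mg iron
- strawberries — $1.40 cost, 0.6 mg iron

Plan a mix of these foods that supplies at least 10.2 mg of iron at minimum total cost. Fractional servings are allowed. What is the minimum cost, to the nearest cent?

Cost per mg of iron: sunflower seeds $0.1875, black beans $0.2000, strawberries $2.3333.
With no serving limits, use only sunflower seeds: 10.2 mg / 1.6 mg = 6.375 servings × $0.30 = $1.91.

$1.91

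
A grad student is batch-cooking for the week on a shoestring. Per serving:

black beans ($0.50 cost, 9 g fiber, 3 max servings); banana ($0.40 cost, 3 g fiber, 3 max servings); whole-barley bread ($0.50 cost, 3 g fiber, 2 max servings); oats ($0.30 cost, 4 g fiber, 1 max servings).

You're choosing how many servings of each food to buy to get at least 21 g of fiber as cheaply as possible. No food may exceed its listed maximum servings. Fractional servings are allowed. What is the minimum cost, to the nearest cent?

$1.17

Cost per g of fiber: black beans $0.0556, oats $0.0750, banana $0.1333, whole-barley bread $0.1667.
Take 2.333 servings of black beans: +21.0 g fiber for $1.17 (total $1.17, still need 0.0 g).
Filling from the cheapest source first is optimal under one linear minimum: $1.17.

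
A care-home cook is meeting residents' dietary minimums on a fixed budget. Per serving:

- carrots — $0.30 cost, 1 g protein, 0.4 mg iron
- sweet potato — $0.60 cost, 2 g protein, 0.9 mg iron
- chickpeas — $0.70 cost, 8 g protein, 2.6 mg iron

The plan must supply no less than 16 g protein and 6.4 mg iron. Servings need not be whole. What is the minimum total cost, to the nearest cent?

$1.72

With two linear requirements the optimum uses one or two foods; enumerate the corners.
carrots only: max(16/1, 6.4/0.4) = 16 servings → $4.80.
sweet potato only: max(16/2, 6.4/0.9) = 8 servings → $4.80.
chickpeas only: max(16/8, 6.4/2.6) = 2.462 servings → $1.72.
carrots + sweet potato with both tight: 16 servings and 0 servings → $4.80.
carrots + chickpeas with both tight: 16 servings and 0 servings → $4.80.
sweet potato + chickpeas with both tight: 4.8 servings and 0.8 servings → $3.44.
So the least-cost plan costs $1.72.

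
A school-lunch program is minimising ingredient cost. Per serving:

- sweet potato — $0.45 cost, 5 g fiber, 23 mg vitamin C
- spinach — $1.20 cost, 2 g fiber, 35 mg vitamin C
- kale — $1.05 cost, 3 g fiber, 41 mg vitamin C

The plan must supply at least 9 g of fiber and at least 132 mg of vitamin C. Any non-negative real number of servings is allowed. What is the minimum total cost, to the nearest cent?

$2.58

This is a tiny linear program; its minimum lies at a vertex of the feasible set. List the vertices and price them.
sweet potato only: max(9/5, 132/23) = 5.739 servings → $2.58.
spinach only: max(9/2, 132/35) = 4.5 servings → $5.40.
kale only: max(9/3, 132/41) = 3.22 servings → $3.38.
sweet potato + spinach with both tight: 0.3953 servings and 3.512 servings → $4.39.
sweet potato + kale: the both-tight solution has a negative serving — not a feasible corner.
spinach + kale with both tight: 1.174 servings and 2.217 servings → $3.74.
Cheapest feasible corner: $2.58.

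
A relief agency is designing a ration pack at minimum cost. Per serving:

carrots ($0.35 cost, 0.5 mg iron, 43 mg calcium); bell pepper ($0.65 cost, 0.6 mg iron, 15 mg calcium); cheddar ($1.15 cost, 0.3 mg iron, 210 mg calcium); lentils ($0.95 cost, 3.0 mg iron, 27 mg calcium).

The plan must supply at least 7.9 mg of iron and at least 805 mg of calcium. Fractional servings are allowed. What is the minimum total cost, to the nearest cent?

$6.17

Compare the cost at each extreme point of the feasible region.
carrots only: max(7.9/0.5, 805/43) = 18.72 servings → $6.55.
bell pepper only: max(7.9/0.6, 805/15) = 53.67 servings → $34.88.
cheddar only: max(7.9/0.3, 805/210) = 26.33 servings → $30.28.
lentils only: max(7.9/3.0, 805/27) = 29.81 servings → $28.32.
carrots + bell pepper with both targets exact would need a negative amount; discard.
carrots + cheddar with both tight: 15.39 servings and 0.6819 servings → $6.17.
carrots + lentils: intersection lies outside the first quadrant.
bell pepper + cheddar with both tight: 11.67 servings and 3 servings → $11.03.
bell pepper + lentils: the both-tight solution has a negative serving — not a feasible corner.
cheddar + lentils with both tight: 3.54 servings and 2.279 servings → $6.24.
The minimum over all feasible corners is $6.17.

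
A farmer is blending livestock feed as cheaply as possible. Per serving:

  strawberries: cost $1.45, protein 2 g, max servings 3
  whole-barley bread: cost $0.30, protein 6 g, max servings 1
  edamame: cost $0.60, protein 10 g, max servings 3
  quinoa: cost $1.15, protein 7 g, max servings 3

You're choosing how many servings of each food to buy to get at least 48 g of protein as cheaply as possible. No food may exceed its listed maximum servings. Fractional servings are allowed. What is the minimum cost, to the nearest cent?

$4.07

Cost per g of protein: whole-barley bread $0.0500, edamame $0.0600, quinoa $0.1643, strawberries $0.7250.
Take 1 serving of whole-barley bread: +6.0 g protein for $0.30 (total $0.30, still need 42.0 g).
Take 3 servings of edamame: +30.0 g protein for $1.80 (total $2.10, still need 12.0 g).
Take 1.714 servings of quinoa: +12.0 g protein for $1.97 (total $4.07, still need 0.0 g).
Greedy by cheapest-per-g is optimal for a single linear constraint, so the minimum cost is $4.07.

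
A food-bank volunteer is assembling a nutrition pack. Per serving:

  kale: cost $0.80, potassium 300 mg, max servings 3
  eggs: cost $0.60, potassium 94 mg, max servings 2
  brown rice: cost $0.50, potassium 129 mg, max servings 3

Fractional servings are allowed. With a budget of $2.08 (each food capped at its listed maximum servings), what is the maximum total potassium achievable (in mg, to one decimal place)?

Potassium per dollar: kale 375, brown rice 258, eggs 156.7.
Take 2.6 servings of kale: spends $2.08, +780.0 mg potassium (running total 780.0 mg).
Filling greedily by potassium-per-dollar is optimal for one linear limit, giving 780.0 mg.

780.0 mg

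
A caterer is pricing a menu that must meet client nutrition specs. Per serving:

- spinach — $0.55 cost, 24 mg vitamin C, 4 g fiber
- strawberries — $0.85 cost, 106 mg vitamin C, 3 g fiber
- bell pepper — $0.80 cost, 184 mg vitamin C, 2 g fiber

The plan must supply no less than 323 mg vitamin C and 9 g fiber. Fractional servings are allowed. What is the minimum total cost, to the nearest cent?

spinach only: max(323/24, 9/4) = 13.46 servings → $7.40.
strawberries only: max(323/106, 9/3) = 3.047 servings → $2.59.
bell pepper only: max(323/184, 9/2) = 4.5 servings → $3.60.
spinach + strawberries with both targets exact would need a negative amount; discard.
spinach + bell pepper with both tight: 1.468 servings and 1.564 servings → $2.06.
strawberries + bell pepper with both tight: 2.971 servings and 0.04412 servings → $2.56.
So the least-cost plan costs $2.06.

$2.06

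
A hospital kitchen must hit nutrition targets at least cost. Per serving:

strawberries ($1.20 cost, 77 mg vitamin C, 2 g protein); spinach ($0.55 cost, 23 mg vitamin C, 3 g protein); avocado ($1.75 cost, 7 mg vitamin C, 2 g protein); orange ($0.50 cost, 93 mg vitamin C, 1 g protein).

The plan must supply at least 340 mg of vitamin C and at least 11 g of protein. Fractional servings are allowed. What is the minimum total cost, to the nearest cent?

$2.97

A basic optimal solution has at most two foods positive. Try each food alone and each pair with both targets met exactly.
strawberries only: max(340/77, 11/2) = 5.5 servings → $6.60.
spinach only: max(340/23, 11/3) = 14.78 servings → $8.13.
avocado only: max(340/7, 11/2) = 48.57 servings → $85.00.
orange only: max(340/93, 11/1) = 11 servings → $5.50.
strawberries + spinach with both tight: 4.146 servings and 0.9027 servings → $5.47.
strawberries + avocado with both tight: 4.307 servings and 1.193 servings → $7.26.
strawberries + orange: intersection lies outside the first quadrant.
spinach + avocado: intersection lies outside the first quadrant.
spinach + orange with both tight: 2.668 servings and 2.996 servings → $2.97.
avocado + orange with both tight: 3.816 servings and 3.369 servings → $8.36.
So the least-cost plan costs $2.97.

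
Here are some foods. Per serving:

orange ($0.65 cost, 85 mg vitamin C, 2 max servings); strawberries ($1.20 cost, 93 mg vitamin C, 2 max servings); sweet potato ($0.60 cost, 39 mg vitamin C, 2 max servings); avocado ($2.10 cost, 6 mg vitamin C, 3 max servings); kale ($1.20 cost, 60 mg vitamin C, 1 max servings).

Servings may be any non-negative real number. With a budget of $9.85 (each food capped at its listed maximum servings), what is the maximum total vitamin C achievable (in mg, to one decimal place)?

Vitamin C per dollar: orange 130.8, strawberries 77.5, sweet potato 65, kale 50, avocado 2.857.
Take 2 servings of orange: spends $1.30, +170.0 mg vitamin C (running total 170.0 mg).
Take 2 servings of strawberries: spends $2.40, +186.0 mg vitamin C (running total 356.0 mg).
Take 2 servings of sweet potato: spends $1.20, +78.0 mg vitamin C (running total 434.0 mg).
Take 1 serving of kale: spends $1.20, +60.0 mg vitamin C (running total 494.0 mg).
Take 1.786 servings of avocado: spends $3.75, +10.7 mg vitamin C (running total 504.7 mg).
Greedy by best ratio exhausts the cost allowance optimally: 504.7 mg.

504.7 mg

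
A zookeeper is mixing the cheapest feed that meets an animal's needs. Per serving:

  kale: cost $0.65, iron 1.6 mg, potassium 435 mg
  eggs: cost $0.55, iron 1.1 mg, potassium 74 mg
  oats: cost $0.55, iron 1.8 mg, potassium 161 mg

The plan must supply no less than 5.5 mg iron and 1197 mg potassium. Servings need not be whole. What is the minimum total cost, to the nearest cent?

kale only: max(5.5/1.6, 1197/435) = 3.438 servings → $2.23.
eggs only: max(5.5/1.1, 1197/74) = 16.18 servings → $8.90.
oats only: max(5.5/1.8, 1197/161) = 7.435 servings → $4.09.
kale + eggs with both tight: 2.526 servings and 1.325 servings → $2.37.
kale + oats with both tight: 2.415 servings and 0.9085 servings → $2.07.
eggs + oats: intersection lies outside the first quadrant.
The minimum over all feasible corners is $2.07.

$2.07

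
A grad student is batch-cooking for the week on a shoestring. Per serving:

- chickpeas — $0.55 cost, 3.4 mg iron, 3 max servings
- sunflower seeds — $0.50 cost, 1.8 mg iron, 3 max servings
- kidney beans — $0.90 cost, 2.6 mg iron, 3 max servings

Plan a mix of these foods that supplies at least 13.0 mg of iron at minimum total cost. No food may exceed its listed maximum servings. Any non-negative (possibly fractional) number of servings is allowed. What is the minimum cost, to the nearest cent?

Cost per mg of iron: chickpeas $0.1618, sunflower seeds $0.2778, kidney beans $0.3462.
Take 3 servings of chickpeas: +10.2 mg iron for $1.65 (total $1.65, still need 2.8 mg).
Take 1.556 servings of sunflower seeds: +2.8 mg iron for $0.78 (total $2.43, still need 0.0 mg).
Greedy by cheapest-per-mg is optimal for a single linear constraint, so the minimum cost is $2.43.

$2.43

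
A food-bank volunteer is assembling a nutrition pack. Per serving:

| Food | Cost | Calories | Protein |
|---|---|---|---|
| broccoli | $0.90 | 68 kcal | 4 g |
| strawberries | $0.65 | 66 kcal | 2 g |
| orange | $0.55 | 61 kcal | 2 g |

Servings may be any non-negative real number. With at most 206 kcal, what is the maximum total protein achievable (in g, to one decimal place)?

12.1 g

Protein per kcal: broccoli 0.05882, orange 0.03279, strawberries 0.0303.
With no serving limits, spend the whole calories allowance on broccoli: 206 kcal / 68 kcal × 4 g = 12.1 g.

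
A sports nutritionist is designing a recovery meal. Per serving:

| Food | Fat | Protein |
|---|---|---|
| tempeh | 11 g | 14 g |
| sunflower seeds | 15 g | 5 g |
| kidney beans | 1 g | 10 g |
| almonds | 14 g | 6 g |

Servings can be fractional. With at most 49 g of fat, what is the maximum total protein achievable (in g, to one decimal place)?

490.0 g

Protein per g fat: kidney beans 10, tempeh 1.273, almonds 0.4286, sunflower seeds 0.3333.
With no serving limits, spend the whole fat allowance on kidney beans: 49 g / 1 g × 10 g = 490.0 g.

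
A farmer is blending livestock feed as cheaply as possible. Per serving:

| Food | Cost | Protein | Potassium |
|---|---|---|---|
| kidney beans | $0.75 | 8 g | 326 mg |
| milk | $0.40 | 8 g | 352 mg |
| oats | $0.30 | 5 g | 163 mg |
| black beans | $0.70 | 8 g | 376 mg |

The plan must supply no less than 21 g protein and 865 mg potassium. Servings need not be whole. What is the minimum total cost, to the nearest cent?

$1.05

Check every corner: each single food scaled to meet both minima, and each pair solved so both constraints bind.
kidney beans only: max(21/8, 865/326) = 2.653 servings → $1.99.
milk only: max(21/8, 865/352) = 2.625 servings → $1.05.
oats only: max(21/5, 865/163) = 5.307 servings → $1.59.
black beans only: max(21/8, 865/376) = 2.625 servings → $1.84.
kidney beans + milk with both tight: 2.269 servings and 0.3558 servings → $1.84.
kidney beans + oats: intersection lies outside the first quadrant.
kidney beans + black beans with both tight: 2.44 servings and 0.185 servings → $1.96.
milk + oats with both tight: 1.978 servings and 1.035 servings → $1.10.
milk + black beans with both targets exact would need a negative amount; discard.
oats + black beans with both tight: 1.694 servings and 1.566 servings → $1.60.
Cheapest feasible corner: $1.05.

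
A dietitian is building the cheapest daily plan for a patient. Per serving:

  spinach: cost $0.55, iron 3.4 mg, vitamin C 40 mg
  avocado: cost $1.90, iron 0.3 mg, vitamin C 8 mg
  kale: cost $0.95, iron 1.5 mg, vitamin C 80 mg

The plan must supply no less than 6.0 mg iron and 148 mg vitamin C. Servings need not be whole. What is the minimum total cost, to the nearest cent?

$1.85

Two binding constraints pin down two serving amounts, so the optimal mix uses at most two foods. The candidates are each food alone (scaled to the tighter of iron/vitamin C) and each pair with both constraints tight.
spinach only: max(6.0/3.4, 148/40) = 3.7 servings → $2.04.
avocado only: max(6.0/0.3, 148/8) = 20 servings → $38.00.
kale only: max(6.0/1.5, 148/80) = 4 servings → $3.80.
spinach + avocado with both tight: 0.2368 servings and 17.32 servings → $33.03.
spinach + kale with both tight: 1.217 servings and 1.242 servings → $1.85.
avocado + kale: the both-tight solution has a negative serving — not a feasible corner.
The minimum over all feasible corners is $1.85.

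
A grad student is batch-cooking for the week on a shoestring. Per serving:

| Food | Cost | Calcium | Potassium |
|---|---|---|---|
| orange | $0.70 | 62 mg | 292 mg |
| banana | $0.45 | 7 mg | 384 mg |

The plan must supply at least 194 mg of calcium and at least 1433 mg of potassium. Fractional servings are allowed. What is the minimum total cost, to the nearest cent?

orange only: max(194/62, 1433/292) = 4.908 servings → $3.44.
banana only: max(194/7, 1433/384) = 27.71 servings → $12.47.
orange + banana with both tight: 2.962 servings and 1.479 servings → $2.74.
Cheapest feasible corner: $2.74.

$2.74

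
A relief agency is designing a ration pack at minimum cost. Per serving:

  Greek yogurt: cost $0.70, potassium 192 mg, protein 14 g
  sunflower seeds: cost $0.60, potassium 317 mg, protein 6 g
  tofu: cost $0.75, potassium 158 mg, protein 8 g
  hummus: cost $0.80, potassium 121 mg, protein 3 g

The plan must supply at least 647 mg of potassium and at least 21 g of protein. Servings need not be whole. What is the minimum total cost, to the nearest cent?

Compare the cost at each extreme point of the feasible region.
Greek yogurt only: max(647/192, 21/14) = 3.37 servings → $2.36.
sunflower seeds only: max(647/317, 21/6) = 3.5 servings → $2.10.
tofu only: max(647/158, 21/8) = 4.095 servings → $3.07.
hummus only: max(647/121, 21/3) = 7 servings → $5.60.
Greek yogurt + sunflower seeds with both tight: 0.8445 servings and 1.53 servings → $1.51.
Greek yogurt + tofu with both targets exact would need a negative amount; discard.
Greek yogurt + hummus with both tight: 0.5367 servings and 4.496 servings → $3.97.
sunflower seeds + tofu with both tight: 1.17 servings and 1.747 servings → $2.01.
sunflower seeds + hummus with both targets exact would need a negative amount; discard.
tofu + hummus with both tight: 1.215 servings and 3.761 servings → $3.92.
So the least-cost plan costs $1.51.

$1.51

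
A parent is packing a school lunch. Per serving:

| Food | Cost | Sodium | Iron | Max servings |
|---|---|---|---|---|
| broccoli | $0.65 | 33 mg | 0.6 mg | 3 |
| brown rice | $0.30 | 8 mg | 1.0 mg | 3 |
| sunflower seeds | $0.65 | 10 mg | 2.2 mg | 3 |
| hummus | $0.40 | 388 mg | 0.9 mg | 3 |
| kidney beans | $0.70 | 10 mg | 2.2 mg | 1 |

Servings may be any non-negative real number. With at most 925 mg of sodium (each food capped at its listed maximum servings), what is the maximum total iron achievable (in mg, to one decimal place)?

15.4 mg

Iron per mg sodium: sunflower seeds 0.22, kidney beans 0.22, brown rice 0.125, broccoli 0.01818, hummus 0.00232.
Take 3 servings of sunflower seeds: uses 30 mg sodium, +6.6 mg iron (running total 6.6 mg).
Take 1 serving of kidney beans: uses 10 mg sodium, +2.2 mg iron (running total 8.8 mg).
Take 3 servings of brown rice: uses 24 mg sodium, +3.0 mg iron (running total 11.8 mg).
Take 3 servings of broccoli: uses 99 mg sodium, +1.8 mg iron (running total 13.6 mg).
Take 1.964 servings of hummus: uses 762 mg sodium, +1.8 mg iron (running total 15.4 mg).
Filling greedily by iron-per-mg sodium is optimal for one linear limit, giving 15.4 mg.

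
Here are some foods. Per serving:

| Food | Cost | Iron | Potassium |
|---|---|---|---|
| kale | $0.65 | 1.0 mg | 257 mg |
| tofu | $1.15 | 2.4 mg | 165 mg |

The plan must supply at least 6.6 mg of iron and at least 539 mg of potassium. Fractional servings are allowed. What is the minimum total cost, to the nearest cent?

kale only: max(6.6/1.0, 539/257) = 6.6 servings → $4.29.
tofu only: max(6.6/2.4, 539/165) = 3.267 servings → $3.76.
kale + tofu with both tight: 0.4529 servings and 2.561 servings → $3.24.
Cheapest feasible corner: $3.24.

$3.24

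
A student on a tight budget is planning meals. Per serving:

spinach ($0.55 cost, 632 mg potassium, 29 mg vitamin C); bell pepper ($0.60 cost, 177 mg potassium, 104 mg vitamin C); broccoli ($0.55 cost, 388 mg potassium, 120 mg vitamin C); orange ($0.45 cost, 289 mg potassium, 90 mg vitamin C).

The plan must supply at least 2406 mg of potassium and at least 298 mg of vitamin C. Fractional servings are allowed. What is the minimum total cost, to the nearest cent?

$2.48

With two linear requirements the optimum uses one or two foods; enumerate the corners.
spinach only: max(2406/632, 298/29) = 10.28 servings → $5.65.
bell pepper only: max(2406/177, 298/104) = 13.59 servings → $8.16.
broccoli only: max(2406/388, 298/120) = 6.201 servings → $3.41.
orange only: max(2406/289, 298/90) = 8.325 servings → $3.75.
spinach + bell pepper with both tight: 3.259 servings and 1.957 servings → $2.97.
spinach + broccoli with both tight: 2.68 servings and 1.836 servings → $2.48.
spinach + orange with both tight: 2.689 servings and 2.445 servings → $2.58.
bell pepper + broccoli: the both-tight solution has a negative serving — not a feasible corner.
bell pepper + orange: the both-tight solution has a negative serving — not a feasible corner.
broccoli + orange: intersection lies outside the first quadrant.
So the least-cost plan costs $2.48.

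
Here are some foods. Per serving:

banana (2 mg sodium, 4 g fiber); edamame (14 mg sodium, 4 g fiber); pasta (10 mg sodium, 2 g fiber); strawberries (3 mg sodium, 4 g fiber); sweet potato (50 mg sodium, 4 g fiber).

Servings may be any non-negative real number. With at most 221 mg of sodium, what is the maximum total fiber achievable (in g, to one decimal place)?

Fiber per mg sodium: banana 2, strawberries 1.333, edamame 0.2857, pasta 0.2, sweet potato 0.08.
With no serving limits, spend the whole sodium allowance on banana: 221 mg / 2 mg × 4 g = 442.0 g.

442.0 g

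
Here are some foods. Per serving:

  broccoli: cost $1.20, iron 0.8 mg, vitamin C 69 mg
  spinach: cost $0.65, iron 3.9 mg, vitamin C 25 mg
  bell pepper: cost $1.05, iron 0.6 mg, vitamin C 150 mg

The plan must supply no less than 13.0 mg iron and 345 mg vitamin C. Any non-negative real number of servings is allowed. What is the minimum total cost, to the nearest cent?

The cheapest plan sits at a corner of the feasible region — with two constraints it uses at most two foods.
broccoli only: max(13.0/0.8, 345/69) = 16.25 servings → $19.50.
spinach only: max(13.0/3.9, 345/25) = 13.8 servings → $8.97.
bell pepper only: max(13.0/0.6, 345/150) = 21.67 servings → $22.75.
broccoli + spinach with both tight: 4.097 servings and 2.493 servings → $6.54.
broccoli + bell pepper with both targets exact would need a negative amount; discard.
spinach + bell pepper with both tight: 3.058 servings and 1.79 servings → $3.87.
So the least-cost plan costs $3.87.

$3.87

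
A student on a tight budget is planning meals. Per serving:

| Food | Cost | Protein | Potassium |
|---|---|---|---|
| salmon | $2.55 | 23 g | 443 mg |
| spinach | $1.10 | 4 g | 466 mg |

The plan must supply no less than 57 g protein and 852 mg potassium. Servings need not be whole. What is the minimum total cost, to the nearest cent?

salmon only: max(57/23, 852/443) = 2.478 servings → $6.32.
spinach only: max(57/4, 852/466) = 14.25 servings → $15.68.
salmon + spinach with both targets exact would need a negative amount; discard.
So the least-cost plan costs $6.32.

$6.32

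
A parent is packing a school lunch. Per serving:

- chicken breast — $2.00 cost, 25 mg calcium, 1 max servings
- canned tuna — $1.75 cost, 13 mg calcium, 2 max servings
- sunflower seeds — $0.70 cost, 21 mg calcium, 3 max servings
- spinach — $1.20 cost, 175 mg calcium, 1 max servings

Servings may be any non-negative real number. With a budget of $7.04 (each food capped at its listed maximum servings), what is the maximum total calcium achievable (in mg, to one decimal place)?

275.9 mg

Calcium per dollar: spinach 145.8, sunflower seeds 30, chicken breast 12.5, canned tuna 7.429.
Take 1 serving of spinach: spends $1.20, +175.0 mg calcium (running total 175.0 mg).
Take 3 servings of sunflower seeds: spends $2.10, +63.0 mg calcium (running total 238.0 mg).
Take 1 serving of chicken breast: spends $2.00, +25.0 mg calcium (running total 263.0 mg).
Take 0.9943 servings of canned tuna: spends $1.74, +12.9 mg calcium (running total 275.9 mg).
Greedy by best ratio exhausts the cost allowance optimally: 275.9 mg.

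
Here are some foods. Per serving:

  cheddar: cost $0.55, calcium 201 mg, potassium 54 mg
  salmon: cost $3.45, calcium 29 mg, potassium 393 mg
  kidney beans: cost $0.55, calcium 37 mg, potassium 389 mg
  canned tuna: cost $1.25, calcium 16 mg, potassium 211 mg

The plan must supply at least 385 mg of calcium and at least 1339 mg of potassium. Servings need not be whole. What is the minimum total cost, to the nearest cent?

For a min-cost LP with two ≥-constraints, a basic feasible solution has at most two positive variables.
cheddar only: max(385/201, 1339/54) = 24.8 servings → $13.64.
salmon only: max(385/29, 1339/393) = 13.28 servings → $45.80.
kidney beans only: max(385/37, 1339/389) = 10.41 servings → $5.72.
canned tuna only: max(385/16, 1339/211) = 24.06 servings → $30.08.
cheddar + salmon with both tight: 1.453 servings and 3.208 servings → $11.86.
cheddar + kidney beans with both tight: 1.315 servings and 3.26 servings → $2.52.
cheddar + canned tuna with both tight: 1.44 servings and 5.978 servings → $8.26.
salmon + kidney beans: intersection lies outside the first quadrant.
salmon + canned tuna: the both-tight solution has a negative serving — not a feasible corner.
kidney beans + canned tuna: the both-tight solution has a negative serving — not a feasible corner.
So the least-cost plan costs $2.52.

$2.52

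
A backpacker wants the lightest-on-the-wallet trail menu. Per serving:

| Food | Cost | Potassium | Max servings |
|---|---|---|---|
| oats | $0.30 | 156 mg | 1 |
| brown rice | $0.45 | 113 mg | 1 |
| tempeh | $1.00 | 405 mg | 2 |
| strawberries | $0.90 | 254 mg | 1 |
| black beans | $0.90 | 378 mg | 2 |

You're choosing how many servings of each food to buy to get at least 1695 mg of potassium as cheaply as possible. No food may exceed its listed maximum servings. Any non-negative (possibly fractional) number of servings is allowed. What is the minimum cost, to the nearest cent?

$4.03

Cost per mg of potassium: oats $0.0019, black beans $0.0024, tempeh $0.0025, strawberries $0.0035, brown rice $0.0040.
Take 1 serving of oats: +156.0 mg potassium for $0.30 (total $0.30, still need 1539.0 mg).
Take 2 servings of black beans: +756.0 mg potassium for $1.80 (total $2.10, still need 783.0 mg).
Take 1.933 servings of tempeh: +783.0 mg potassium for $1.93 (total $4.03, still need 0.0 mg).
Filling from the cheapest source first is optimal under one linear minimum: $4.03.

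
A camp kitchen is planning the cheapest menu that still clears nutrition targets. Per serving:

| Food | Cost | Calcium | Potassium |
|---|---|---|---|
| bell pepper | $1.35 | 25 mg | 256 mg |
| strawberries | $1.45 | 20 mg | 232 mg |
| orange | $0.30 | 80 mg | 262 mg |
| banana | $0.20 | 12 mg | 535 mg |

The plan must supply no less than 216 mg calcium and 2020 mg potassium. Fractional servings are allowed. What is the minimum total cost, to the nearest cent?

$1.22

Compare the cost at each extreme point of the feasible region.
bell pepper only: max(216/25, 2020/256) = 8.64 servings → $11.66.
strawberries only: max(216/20, 2020/232) = 10.8 servings → $15.66.
orange only: max(216/80, 2020/262) = 7.71 servings → $2.31.
banana only: max(216/12, 2020/535) = 18 servings → $3.60.
bell pepper + strawberries: the both-tight solution has a negative serving — not a feasible corner.
bell pepper + orange with both tight: 7.538 servings and 0.3443 servings → $10.28.
bell pepper + banana with both targets exact would need a negative amount; discard.
strawberries + orange with both tight: 7.883 servings and 0.7291 servings → $11.65.
strawberries + banana: intersection lies outside the first quadrant.
orange + banana with both tight: 2.303 servings and 2.648 servings → $1.22.
So the least-cost plan costs $1.22.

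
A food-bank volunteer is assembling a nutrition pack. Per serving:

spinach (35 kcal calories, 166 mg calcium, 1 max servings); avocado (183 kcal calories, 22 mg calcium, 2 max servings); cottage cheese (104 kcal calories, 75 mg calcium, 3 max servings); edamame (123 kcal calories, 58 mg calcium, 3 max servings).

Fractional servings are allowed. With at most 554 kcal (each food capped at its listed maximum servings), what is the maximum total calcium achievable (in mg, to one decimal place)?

Calcium per kcal: spinach 4.743, cottage cheese 0.7212, edamame 0.4715, avocado 0.1202.
Take 1 serving of spinach: uses 35 kcal, +166.0 mg calcium (running total 166.0 mg).
Take 3 servings of cottage cheese: uses 312 kcal, +225.0 mg calcium (running total 391.0 mg).
Take 1.683 servings of edamame: uses 207 kcal, +97.6 mg calcium (running total 488.6 mg).
Greedy by best ratio exhausts the calories allowance optimally: 488.6 mg.

488.6 mg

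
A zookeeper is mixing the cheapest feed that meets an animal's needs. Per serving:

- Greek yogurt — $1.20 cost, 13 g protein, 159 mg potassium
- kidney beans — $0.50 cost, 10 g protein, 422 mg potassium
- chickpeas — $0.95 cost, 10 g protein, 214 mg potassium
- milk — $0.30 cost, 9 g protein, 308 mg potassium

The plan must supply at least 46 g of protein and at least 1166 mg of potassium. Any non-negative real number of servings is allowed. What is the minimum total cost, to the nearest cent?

Greek yogurt only: max(46/13, 1166/159) = 7.333 servings → $8.80.
kidney beans only: max(46/10, 1166/422) = 4.6 servings → $2.30.
chickpeas only: max(46/10, 1166/214) = 5.449 servings → $5.18.
milk only: max(46/9, 1166/308) = 5.111 servings → $1.53.
Greek yogurt + kidney beans with both tight: 1.99 servings and 2.013 servings → $3.39.
Greek yogurt + chickpeas: the both-tight solution has a negative serving — not a feasible corner.
Greek yogurt + milk with both tight: 1.428 servings and 3.049 servings → $2.63.
kidney beans + chickpeas with both tight: 0.8731 servings and 3.727 servings → $3.98.
kidney beans + milk: intersection lies outside the first quadrant.
chickpeas + milk with both tight: 3.184 servings and 1.574 servings → $3.50.
The minimum over all feasible corners is $1.53.

$1.53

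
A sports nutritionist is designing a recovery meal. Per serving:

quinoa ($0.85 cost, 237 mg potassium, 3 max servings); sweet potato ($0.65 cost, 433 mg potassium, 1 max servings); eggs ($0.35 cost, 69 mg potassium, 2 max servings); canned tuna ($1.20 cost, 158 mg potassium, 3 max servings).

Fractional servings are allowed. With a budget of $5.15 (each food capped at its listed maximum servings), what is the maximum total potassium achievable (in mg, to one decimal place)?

1446.6 mg

Potassium per dollar: sweet potato 666.2, quinoa 278.8, eggs 197.1, canned tuna 131.7.
Take 1 serving of sweet potato: spends $0.65, +433.0 mg potassium (running total 433.0 mg).
Take 3 servings of quinoa: spends $2.55, +711.0 mg potassium (running total 1144.0 mg).
Take 2 servings of eggs: spends $0.70, +138.0 mg potassium (running total 1282.0 mg).
Take 1.042 servings of canned tuna: spends $1.25, +164.6 mg potassium (running total 1446.6 mg).
Filling greedily by potassium-per-dollar is optimal for one linear limit, giving 1446.6 mg.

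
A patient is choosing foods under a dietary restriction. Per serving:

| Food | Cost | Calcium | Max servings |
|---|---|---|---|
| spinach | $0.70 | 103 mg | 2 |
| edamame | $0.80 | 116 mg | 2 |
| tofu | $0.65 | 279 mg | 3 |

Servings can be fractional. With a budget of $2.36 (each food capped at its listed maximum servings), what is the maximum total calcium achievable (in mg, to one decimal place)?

897.3 mg

Calcium per dollar: tofu 429.2, spinach 147.1, edamame 145.
Take 3 servings of tofu: spends $1.95, +837.0 mg calcium (running total 837.0 mg).
Take 0.5857 servings of spinach: spends $0.41, +60.3 mg calcium (running total 897.3 mg).
Filling greedily by calcium-per-dollar is optimal for one linear limit, giving 897.3 mg.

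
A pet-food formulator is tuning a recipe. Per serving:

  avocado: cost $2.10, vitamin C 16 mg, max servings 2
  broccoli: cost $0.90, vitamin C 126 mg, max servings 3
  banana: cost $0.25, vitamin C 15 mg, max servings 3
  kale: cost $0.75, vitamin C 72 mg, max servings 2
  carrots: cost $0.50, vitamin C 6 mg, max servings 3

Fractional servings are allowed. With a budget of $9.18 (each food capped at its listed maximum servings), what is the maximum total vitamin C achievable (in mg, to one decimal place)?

605.8 mg

Vitamin C per dollar: broccoli 140, kale 96, banana 60, carrots 12, avocado 7.619.
Take 3 servings of broccoli: spends $2.70, +378.0 mg vitamin C (running total 378.0 mg).
Take 2 servings of kale: spends $1.50, +144.0 mg vitamin C (running total 522.0 mg).
Take 3 servings of banana: spends $0.75, +45.0 mg vitamin C (running total 567.0 mg).
Take 3 servings of carrots: spends $1.50, +18.0 mg vitamin C (running total 585.0 mg).
Take 1.3 servings of avocado: spends $2.73, +20.8 mg vitamin C (running total 605.8 mg).
Greedy by best ratio exhausts the cost allowance optimally: 605.8 mg.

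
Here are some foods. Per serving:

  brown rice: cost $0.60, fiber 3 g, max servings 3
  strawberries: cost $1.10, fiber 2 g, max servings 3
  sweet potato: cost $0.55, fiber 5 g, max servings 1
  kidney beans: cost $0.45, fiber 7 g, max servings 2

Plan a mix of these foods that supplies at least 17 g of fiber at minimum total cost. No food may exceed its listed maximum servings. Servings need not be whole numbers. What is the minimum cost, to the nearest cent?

$1.23

Cost per g of fiber: kidney beans $0.0643, sweet potato $0.1100, brown rice $0.2000, strawberries $0.5500.
Take 2 servings of kidney beans: +14.0 g fiber for $0.90 (total $0.90, still need 3.0 g).
Take 0.6 servings of sweet potato: +3.0 g fiber for $0.33 (total $1.23, still need 0.0 g).
Greedy by cheapest-per-g is optimal for a single linear constraint, so the minimum cost is $1.23.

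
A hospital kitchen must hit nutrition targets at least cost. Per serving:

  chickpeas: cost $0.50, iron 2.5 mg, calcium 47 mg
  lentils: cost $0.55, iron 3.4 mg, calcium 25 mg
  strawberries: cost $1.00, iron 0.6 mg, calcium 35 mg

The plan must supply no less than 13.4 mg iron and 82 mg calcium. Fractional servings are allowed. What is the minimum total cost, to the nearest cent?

chickpeas only: max(13.4/2.5, 82/47) = 5.36 servings → $2.68.
lentils only: max(13.4/3.4, 82/25) = 3.941 servings → $2.17.
strawberries only: max(13.4/0.6, 82/35) = 22.33 servings → $22.33.
chickpeas + lentils: the both-tight solution has a negative serving — not a feasible corner.
chickpeas + strawberries: intersection lies outside the first quadrant.
lentils + strawberries: intersection lies outside the first quadrant.
So the least-cost plan costs $2.17.

$2.17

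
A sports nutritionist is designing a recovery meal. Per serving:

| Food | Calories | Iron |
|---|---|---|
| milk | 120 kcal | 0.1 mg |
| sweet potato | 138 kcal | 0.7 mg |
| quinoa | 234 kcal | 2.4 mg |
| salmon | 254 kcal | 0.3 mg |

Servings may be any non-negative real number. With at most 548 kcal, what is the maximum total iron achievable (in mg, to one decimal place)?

Iron per kcal: quinoa 0.01026, sweet potato 0.005072, salmon 0.001181, milk 0.0008333.
With no serving limits, spend the whole calories allowance on quinoa: 548 kcal / 234 kcal × 2.4 mg = 5.6 mg.

5.6 mg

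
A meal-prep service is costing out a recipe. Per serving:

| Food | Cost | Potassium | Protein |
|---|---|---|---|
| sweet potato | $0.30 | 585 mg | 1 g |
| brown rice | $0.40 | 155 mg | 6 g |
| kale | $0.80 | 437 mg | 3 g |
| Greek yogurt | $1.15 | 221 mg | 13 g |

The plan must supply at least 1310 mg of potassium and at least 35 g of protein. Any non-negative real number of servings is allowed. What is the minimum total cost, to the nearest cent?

$2.50

This is a tiny linear program; its minimum lies at a vertex of the feasible set. List the vertices and price them.
sweet potato only: max(1310/585, 35/1) = 35 servings → $10.50.
brown rice only: max(1310/155, 35/6) = 8.452 servings → $3.38.
kale only: max(1310/437, 35/3) = 11.67 servings → $9.33.
Greek yogurt only: max(1310/221, 35/13) = 5.928 servings → $6.82.
sweet potato + brown rice with both tight: 0.7258 servings and 5.712 servings → $2.50.
sweet potato + kale: intersection lies outside the first quadrant.
sweet potato + Greek yogurt with both tight: 1.259 servings and 2.595 servings → $3.36.
brown rice + kale with both tight: 5.269 servings and 1.129 servings → $3.01.
brown rice + Greek yogurt: the both-tight solution has a negative serving — not a feasible corner.
kale + Greek yogurt with both tight: 1.852 servings and 2.265 servings → $4.09.
So the least-cost plan costs $2.50.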